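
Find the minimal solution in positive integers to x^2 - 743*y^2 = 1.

(x, y) = (714024, 26195)

First expand sqrt(743) as a continued fraction. With x_i = (sqrt(743) + m_i)/d_i and (m_0, d_0) = (0, 1): a_0 = floor(sqrt(743)) = 27, since 27^2 = 729 <= 743 < 784 = 28^2.
Iterate m_{i+1} = d_i*a_i - m_i, d_{i+1} = (743 - m_{i+1}^2)/d_i, a_{i+1} = floor((a_0 + m_{i+1})/d_{i+1}):
  m_1 = 1*27 - 0 = 27, d_1 = (743 - 27^2)/1 = 14/1 = 14, a_1 = floor((27 + 27)/14) = 3.
  m_2 = 14*3 - 27 = 15, d_2 = (743 - 15^2)/14 = 518/14 = 37, a_2 = floor((27 + 15)/37) = 1.
  m_3 = 37*1 - 15 = 22, d_3 = (743 - 22^2)/37 = 259/37 = 7, a_3 = floor((27 + 22)/7) = 7.
  m_4 = 7*7 - 22 = 27, d_4 = (743 - 27^2)/7 = 14/7 = 2, a_4 = floor((27 + 27)/2) = 27.
  m_5 = 2*27 - 27 = 27, d_5 = (743 - 27^2)/2 = 14/2 = 7, a_5 = floor((27 + 27)/7) = 7.
  m_6 = 7*7 - 27 = 22, d_6 = (743 - 22^2)/7 = 259/7 = 37, a_6 = floor((27 + 22)/37) = 1.
  m_7 = 37*1 - 22 = 15, d_7 = (743 - 15^2)/37 = 518/37 = 14, a_7 = floor((27 + 15)/14) = 3.
  m_8 = 14*3 - 15 = 27, d_8 = (743 - 27^2)/14 = 14/14 = 1, a_8 = floor((27 + 27)/1) = 54.
  m_9 = 1*54 - 27 = 27, d_9 = (743 - 27^2)/1 = 14/1 = 14: (m_9, d_9) = (m_1, d_1) = (27, 14), so from here the quotients repeat a_1, ..., a_8; the period length is 8.
So sqrt(743) = [27; (3, 1, 7, 27, 7, 1, 3, 54)] with period length k = 8.
k is even, so the fundamental solution of x^2 - 743y^2 = 1 is (p_{k-1}, q_{k-1}) = (p_7, q_7); compute convergents through index 7.
Convergents (p_i = a_i*p_{i-1} + p_{i-2}, q_i = a_i*q_{i-1} + q_{i-2} with p_{-2}=0, p_{-1}=1, q_{-2}=1, q_{-1}=0):
  i=0: a_0=27, p_0 = 27*1 + 0 = 27, q_0 = 27*0 + 1 = 1.
  i=1: a_1=3, p_1 = 3*27 + 1 = 82, q_1 = 3*1 + 0 = 3.
  i=2: a_2=1, p_2 = 1*82 + 27 = 109, q_2 = 1*3 + 1 = 4.
  i=3: a_3=7, p_3 = 7*109 + 82 = 845, q_3 = 7*4 + 3 = 31.
  i=4: a_4=27, p_4 = 27*845 + 109 = 22924, q_4 = 27*31 + 4 = 841.
  i=5: a_5=7, p_5 = 7*22924 + 845 = 161313, q_5 = 7*841 + 31 = 5918.
  i=6: a_6=1, p_6 = 1*161313 + 22924 = 184237, q_6 = 1*5918 + 841 = 6759.
  i=7: a_7=3, p_7 = 3*184237 + 161313 = 714024, q_7 = 3*6759 + 5918 = 26195.
Check: 714024^2 - 743*26195^2 = 509830272576 - 509830272575 = 1, so (x, y) = (714024, 26195) solves the equation, and by the theorem it is the least positive solution.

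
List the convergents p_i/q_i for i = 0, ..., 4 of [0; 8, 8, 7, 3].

Using the convergent recurrence p_i = a_i*p_{i-1} + p_{i-2}, q_i = a_i*q_{i-1} + q_{i-2} with p_{-2}=0, p_{-1}=1, q_{-2}=1, q_{-1}=0:
  i=0: a_0=0, p_0 = 0*1 + 0 = 0, q_0 = 0*0 + 1 = 1.
  i=1: a_1=8, p_1 = 8*0 + 1 = 1, q_1 = 8*1 + 0 = 8.
  i=2: a_2=8, p_2 = 8*1 + 0 = 8, q_2 = 8*8 + 1 = 65.
  i=3: a_3=7, p_3 = 7*8 + 1 = 57, q_3 = 7*65 + 8 = 463.
  i=4: a_4=3, p_4 = 3*57 + 8 = 179, q_4 = 3*463 + 65 = 1454.

0/1, 1/8, 8/65, 57/463, 179/1454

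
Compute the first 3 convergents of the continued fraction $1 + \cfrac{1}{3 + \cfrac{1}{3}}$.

Using the convergent recurrence p_i = a_i*p_{i-1} + p_{i-2}, q_i = a_i*q_{i-1} + q_{i-2} with p_{-2}=0, p_{-1}=1, q_{-2}=1, q_{-1}=0:
  i=0: a_0=1, p_0 = 1*1 + 0 = 1, q_0 = 1*0 + 1 = 1.
  i=1: a_1=3, p_1 = 3*1 + 1 = 4, q_1 = 3*1 + 0 = 3.
  i=2: a_2=3, p_2 = 3*4 + 1 = 13, q_2 = 3*3 + 1 = 10.

1/1, 4/3, 13/10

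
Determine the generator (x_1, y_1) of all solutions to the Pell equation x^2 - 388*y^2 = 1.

(x, y) = (62809633, 3188676)

First expand sqrt(388) as a continued fraction. With x_i = (sqrt(388) + m_i)/d_i and (m_0, d_0) = (0, 1): a_0 = floor(sqrt(388)) = 19, since 19^2 = 361 <= 388 < 400 = 20^2.
Iterate m_{i+1} = d_i*a_i - m_i, d_{i+1} = (388 - m_{i+1}^2)/d_i, a_{i+1} = floor((a_0 + m_{i+1})/d_{i+1}):
  m_1 = 1*19 - 0 = 19, d_1 = (388 - 19^2)/1 = 27/1 = 27, a_1 = floor((19 + 19)/27) = 1.
  m_2 = 27*1 - 19 = 8, d_2 = (388 - 8^2)/27 = 324/27 = 12, a_2 = floor((19 + 8)/12) = 2.
  m_3 = 12*2 - 8 = 16, d_3 = (388 - 16^2)/12 = 132/12 = 11, a_3 = floor((19 + 16)/11) = 3.
  m_4 = 11*3 - 16 = 17, d_4 = (388 - 17^2)/11 = 99/11 = 9, a_4 = floor((19 + 17)/9) = 4.
  m_5 = 9*4 - 17 = 19, d_5 = (388 - 19^2)/9 = 27/9 = 3, a_5 = floor((19 + 19)/3) = 12.
  m_6 = 3*12 - 19 = 17, d_6 = (388 - 17^2)/3 = 99/3 = 33, a_6 = floor((19 + 17)/33) = 1.
  m_7 = 33*1 - 17 = 16, d_7 = (388 - 16^2)/33 = 132/33 = 4, a_7 = floor((19 + 16)/4) = 8.
  m_8 = 4*8 - 16 = 16, d_8 = (388 - 16^2)/4 = 132/4 = 33, a_8 = floor((19 + 16)/33) = 1.
  m_9 = 33*1 - 16 = 17, d_9 = (388 - 17^2)/33 = 99/33 = 3, a_9 = floor((19 + 17)/3) = 12.
  m_10 = 3*12 - 17 = 19, d_10 = (388 - 19^2)/3 = 27/3 = 9, a_10 = floor((19 + 19)/9) = 4.
  m_11 = 9*4 - 19 = 17, d_11 = (388 - 17^2)/9 = 99/9 = 11, a_11 = floor((19 + 17)/11) = 3.
  m_12 = 11*3 - 17 = 16, d_12 = (388 - 16^2)/11 = 132/11 = 12, a_12 = floor((19 + 16)/12) = 2.
  m_13 = 12*2 - 16 = 8, d_13 = (388 - 8^2)/12 = 324/12 = 27, a_13 = floor((19 + 8)/27) = 1.
  m_14 = 27*1 - 8 = 19, d_14 = (388 - 19^2)/27 = 27/27 = 1, a_14 = floor((19 + 19)/1) = 38.
  m_15 = 1*38 - 19 = 19, d_15 = (388 - 19^2)/1 = 27/1 = 27: (m_15, d_15) = (m_1, d_1) = (19, 27), so from here the quotients repeat a_1, ..., a_14; the period length is 14.
So sqrt(388) = [19; (1, 2, 3, 4, 12, 1, 8, 1, 12, 4, 3, 2, 1, 38)] with period length k = 14.
k is even, so the fundamental solution of x^2 - 388y^2 = 1 is (p_{k-1}, q_{k-1}) = (p_13, q_13); compute convergents through index 13.
Convergents (p_i = a_i*p_{i-1} + p_{i-2}, q_i = a_i*q_{i-1} + q_{i-2} with p_{-2}=0, p_{-1}=1, q_{-2}=1, q_{-1}=0):
  i=0: a_0=19, p_0 = 19*1 + 0 = 19, q_0 = 19*0 + 1 = 1.
  i=1: a_1=1, p_1 = 1*19 + 1 = 20, q_1 = 1*1 + 0 = 1.
  i=2: a_2=2, p_2 = 2*20 + 19 = 59, q_2 = 2*1 + 1 = 3.
  i=3: a_3=3, p_3 = 3*59 + 20 = 197, q_3 = 3*3 + 1 = 10.
  i=4: a_4=4, p_4 = 4*197 + 59 = 847, q_4 = 4*10 + 3 = 43.
  i=5: a_5=12, p_5 = 12*847 + 197 = 10361, q_5 = 12*43 + 10 = 526.
  i=6: a_6=1, p_6 = 1*10361 + 847 = 11208, q_6 = 1*526 + 43 = 569.
  i=7: a_7=8, p_7 = 8*11208 + 10361 = 100025, q_7 = 8*569 + 526 = 5078.
  i=8: a_8=1, p_8 = 1*100025 + 11208 = 111233, q_8 = 1*5078 + 569 = 5647.
  i=9: a_9=12, p_9 = 12*111233 + 100025 = 1434821, q_9 = 12*5647 + 5078 = 72842.
  i=10: a_10=4, p_10 = 4*1434821 + 111233 = 5850517, q_10 = 4*72842 + 5647 = 297015.
  i=11: a_11=3, p_11 = 3*5850517 + 1434821 = 18986372, q_11 = 3*297015 + 72842 = 963887.
  i=12: a_12=2, p_12 = 2*18986372 + 5850517 = 43823261, q_12 = 2*963887 + 297015 = 2224789.
  i=13: a_13=1, p_13 = 1*43823261 + 18986372 = 62809633, q_13 = 1*2224789 + 963887 = 3188676.
Check: 62809633^2 - 388*3188676^2 = 3945049997594689 - 3945049997594688 = 1, so (x, y) = (62809633, 3188676) solves the equation, and by the theorem it is the least positive solution.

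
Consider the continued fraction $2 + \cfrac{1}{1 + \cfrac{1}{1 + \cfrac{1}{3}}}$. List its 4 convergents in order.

2/1, 3/1, 5/2, 18/7

Using the convergent recurrence p_i = a_i*p_{i-1} + p_{i-2}, q_i = a_i*q_{i-1} + q_{i-2} with p_{-2}=0, p_{-1}=1, q_{-2}=1, q_{-1}=0:
  i=0: a_0=2, p_0 = 2*1 + 0 = 2, q_0 = 2*0 + 1 = 1.
  i=1: a_1=1, p_1 = 1*2 + 1 = 3, q_1 = 1*1 + 0 = 1.
  i=2: a_2=1, p_2 = 1*3 + 2 = 5, q_2 = 1*1 + 1 = 2.
  i=3: a_3=3, p_3 = 3*5 + 3 = 18, q_3 = 3*2 + 1 = 7.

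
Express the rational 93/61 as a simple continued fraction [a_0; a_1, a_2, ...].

Run the Euclidean algorithm on 93 and 61; the successive quotients are the partial quotients a_0, a_1, ... (each step inverts the fractional part left over by the previous one):
  93 = 1*61 + 32, so a_0 = 1.
  61 = 1*32 + 29, so a_1 = 1.
  32 = 1*29 + 3, so a_2 = 1.
  29 = 9*3 + 2, so a_3 = 9.
  3 = 1*2 + 1, so a_4 = 1.
  2 = 2*1 + 0, so a_5 = 2.
The remainder reaches 0 after 6 divisions, so the expansion has 6 partial quotients, read off in order.

[1; 1, 1, 9, 1, 2]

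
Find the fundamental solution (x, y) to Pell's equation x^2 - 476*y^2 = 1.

First expand sqrt(476) as a continued fraction. With x_i = (sqrt(476) + m_i)/d_i and (m_0, d_0) = (0, 1): a_0 = floor(sqrt(476)) = 21, since 21^2 = 441 <= 476 < 484 = 22^2.
Iterate m_{i+1} = d_i*a_i - m_i, d_{i+1} = (476 - m_{i+1}^2)/d_i, a_{i+1} = floor((a_0 + m_{i+1})/d_{i+1}):
  m_1 = 1*21 - 0 = 21, d_1 = (476 - 21^2)/1 = 35/1 = 35, a_1 = floor((21 + 21)/35) = 1.
  m_2 = 35*1 - 21 = 14, d_2 = (476 - 14^2)/35 = 280/35 = 8, a_2 = floor((21 + 14)/8) = 4.
  m_3 = 8*4 - 14 = 18, d_3 = (476 - 18^2)/8 = 152/8 = 19, a_3 = floor((21 + 18)/19) = 2.
  m_4 = 19*2 - 18 = 20, d_4 = (476 - 20^2)/19 = 76/19 = 4, a_4 = floor((21 + 20)/4) = 10.
  m_5 = 4*10 - 20 = 20, d_5 = (476 - 20^2)/4 = 76/4 = 19, a_5 = floor((21 + 20)/19) = 2.
  m_6 = 19*2 - 20 = 18, d_6 = (476 - 18^2)/19 = 152/19 = 8, a_6 = floor((21 + 18)/8) = 4.
  m_7 = 8*4 - 18 = 14, d_7 = (476 - 14^2)/8 = 280/8 = 35, a_7 = floor((21 + 14)/35) = 1.
  m_8 = 35*1 - 14 = 21, d_8 = (476 - 21^2)/35 = 35/35 = 1, a_8 = floor((21 + 21)/1) = 42.
  m_9 = 1*42 - 21 = 21, d_9 = (476 - 21^2)/1 = 35/1 = 35: (m_9, d_9) = (m_1, d_1) = (21, 35), so from here the quotients repeat a_1, ..., a_8; the period length is 8.
So sqrt(476) = [21; (1, 4, 2, 10, 2, 4, 1, 42)] with period length k = 8.
k is even, so the fundamental solution of x^2 - 476y^2 = 1 is (p_{k-1}, q_{k-1}) = (p_7, q_7); compute convergents through index 7.
Convergents (p_i = a_i*p_{i-1} + p_{i-2}, q_i = a_i*q_{i-1} + q_{i-2} with p_{-2}=0, p_{-1}=1, q_{-2}=1, q_{-1}=0):
  i=0: a_0=21, p_0 = 21*1 + 0 = 21, q_0 = 21*0 + 1 = 1.
  i=1: a_1=1, p_1 = 1*21 + 1 = 22, q_1 = 1*1 + 0 = 1.
  i=2: a_2=4, p_2 = 4*22 + 21 = 109, q_2 = 4*1 + 1 = 5.
  i=3: a_3=2, p_3 = 2*109 + 22 = 240, q_3 = 2*5 + 1 = 11.
  i=4: a_4=10, p_4 = 10*240 + 109 = 2509, q_4 = 10*11 + 5 = 115.
  i=5: a_5=2, p_5 = 2*2509 + 240 = 5258, q_5 = 2*115 + 11 = 241.
  i=6: a_6=4, p_6 = 4*5258 + 2509 = 23541, q_6 = 4*241 + 115 = 1079.
  i=7: a_7=1, p_7 = 1*23541 + 5258 = 28799, q_7 = 1*1079 + 241 = 1320.
Check: 28799^2 - 476*1320^2 = 829382401 - 829382400 = 1, so (x, y) = (28799, 1320) solves the equation, and by the theorem it is the least positive solution.

(x, y) = (28799, 1320)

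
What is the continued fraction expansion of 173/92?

Run the Euclidean algorithm on 173 and 92; the successive quotients are the partial quotients a_0, a_1, ... (each step inverts the fractional part left over by the previous one):
  173 = 1*92 + 81, so a_0 = 1.
  92 = 1*81 + 11, so a_1 = 1.
  81 = 7*11 + 4, so a_2 = 7.
  11 = 2*4 + 3, so a_3 = 2.
  4 = 1*3 + 1, so a_4 = 1.
  3 = 3*1 + 0, so a_5 = 3.
The remainder reaches 0 after 6 divisions, so the expansion has 6 partial quotients, read off in order.

[1; 1, 7, 2, 1, 3]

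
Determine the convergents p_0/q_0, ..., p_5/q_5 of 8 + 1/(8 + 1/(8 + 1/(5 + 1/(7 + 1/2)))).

8/1, 65/8, 528/65, 2705/333, 19463/2396, 41631/5125

Using the convergent recurrence p_i = a_i*p_{i-1} + p_{i-2}, q_i = a_i*q_{i-1} + q_{i-2} with p_{-2}=0, p_{-1}=1, q_{-2}=1, q_{-1}=0:
  i=0: a_0=8, p_0 = 8*1 + 0 = 8, q_0 = 8*0 + 1 = 1.
  i=1: a_1=8, p_1 = 8*8 + 1 = 65, q_1 = 8*1 + 0 = 8.
  i=2: a_2=8, p_2 = 8*65 + 8 = 528, q_2 = 8*8 + 1 = 65.
  i=3: a_3=5, p_3 = 5*528 + 65 = 2705, q_3 = 5*65 + 8 = 333.
  i=4: a_4=7, p_4 = 7*2705 + 528 = 19463, q_4 = 7*333 + 65 = 2396.
  i=5: a_5=2, p_5 = 2*19463 + 2705 = 41631, q_5 = 2*2396 + 333 = 5125.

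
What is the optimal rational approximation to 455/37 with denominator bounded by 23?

123/10

Expand x = 455/37 as a continued fraction with the Euclidean algorithm:
  455 = 12*37 + 11, so a_0 = 12.
  37 = 3*11 + 4, so a_1 = 3.
  11 = 2*4 + 3, so a_2 = 2.
  4 = 1*3 + 1, so a_3 = 1.
  3 = 3*1 + 0, so a_4 = 3.
so x = [12; 3, 2, 1, 3].
Convergents (p_i = a_i*p_{i-1} + p_{i-2}, q_i = a_i*q_{i-1} + q_{i-2} with p_{-2}=0, p_{-1}=1, q_{-2}=1, q_{-1}=0), until the denominator exceeds 23:
  i=0: a_0=12, p_0 = 12*1 + 0 = 12, q_0 = 12*0 + 1 = 1.
  i=1: a_1=3, p_1 = 3*12 + 1 = 37, q_1 = 3*1 + 0 = 3.
  i=2: a_2=2, p_2 = 2*37 + 12 = 86, q_2 = 2*3 + 1 = 7.
  i=3: a_3=1, p_3 = 1*86 + 37 = 123, q_3 = 1*7 + 3 = 10.
  i=4: a_4=3, p_4 = 3*123 + 86 = 455, q_4 = 3*10 + 7 = 37.
q_4 = 37 > 23, so the last convergent with denominator <= 23 is p_3/q_3 = 123/10.
The closest fraction with denominator <= 23 is either p_3/q_3 or the intermediate fraction (k*p_3 + p_2)/(k*q_3 + q_2) with the largest k >= 1 whose denominator stays <= 23; these approach x as k grows, and every other convergent or intermediate fraction in range is farther away.
Largest k: floor((23 - q_2)/q_3) = floor((23 - 7)/10) = 1.
That gives (1*123 + 86)/(1*10 + 7) = 209/17.
Compare the errors: |x - 123/10| = |455*10 - 123*37|/(37*10) = 1/370, and |x - 209/17| = |455*17 - 209*37|/(37*17) = 2/629.
Cross-multiplying, 1*629 = 629 < 740 = 2*370, so 1/370 is smaller: the convergent 123/10 is closer to x than 209/17.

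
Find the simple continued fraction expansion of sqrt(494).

Write x_i = (sqrt(494) + m_i)/d_i with (m_0, d_0) = (0, 1). a_0 = floor(sqrt(494)) = 22, since 22^2 = 484 <= 494 < 529 = 23^2.
Iterate m_{i+1} = d_i*a_i - m_i, d_{i+1} = (494 - m_{i+1}^2)/d_i, a_{i+1} = floor((a_0 + m_{i+1})/d_{i+1}):
  m_1 = 1*22 - 0 = 22, d_1 = (494 - 22^2)/1 = 10/1 = 10, a_1 = floor((22 + 22)/10) = 4.
  m_2 = 10*4 - 22 = 18, d_2 = (494 - 18^2)/10 = 170/10 = 17, a_2 = floor((22 + 18)/17) = 2.
  m_3 = 17*2 - 18 = 16, d_3 = (494 - 16^2)/17 = 238/17 = 14, a_3 = floor((22 + 16)/14) = 2.
  m_4 = 14*2 - 16 = 12, d_4 = (494 - 12^2)/14 = 350/14 = 25, a_4 = floor((22 + 12)/25) = 1.
  m_5 = 25*1 - 12 = 13, d_5 = (494 - 13^2)/25 = 325/25 = 13, a_5 = floor((22 + 13)/13) = 2.
  m_6 = 13*2 - 13 = 13, d_6 = (494 - 13^2)/13 = 325/13 = 25, a_6 = floor((22 + 13)/25) = 1.
  m_7 = 25*1 - 13 = 12, d_7 = (494 - 12^2)/25 = 350/25 = 14, a_7 = floor((22 + 12)/14) = 2.
  m_8 = 14*2 - 12 = 16, d_8 = (494 - 16^2)/14 = 238/14 = 17, a_8 = floor((22 + 16)/17) = 2.
  m_9 = 17*2 - 16 = 18, d_9 = (494 - 18^2)/17 = 170/17 = 10, a_9 = floor((22 + 18)/10) = 4.
  m_10 = 10*4 - 18 = 22, d_10 = (494 - 22^2)/10 = 10/10 = 1, a_10 = floor((22 + 22)/1) = 44.
  m_11 = 1*44 - 22 = 22, d_11 = (494 - 22^2)/1 = 10/1 = 10: (m_11, d_11) = (m_1, d_1) = (22, 10), so from here the quotients repeat a_1, ..., a_10; the period length is 10.
Hence the expansion of sqrt(494) is a_0 = 22 followed by the repeating block 4, 2, 2, 1, 2, 1, 2, 2, 4, 44 (period 10).

[22; (4, 2, 2, 1, 2, 1, 2, 2, 4, 44)]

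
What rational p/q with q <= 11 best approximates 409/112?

Expand x = 409/112 as a continued fraction with the Euclidean algorithm:
  409 = 3*112 + 73, so a_0 = 3.
  112 = 1*73 + 39, so a_1 = 1.
  73 = 1*39 + 34, so a_2 = 1.
  39 = 1*34 + 5, so a_3 = 1.
  34 = 6*5 + 4, so a_4 = 6.
  5 = 1*4 + 1, so a_5 = 1.
  4 = 4*1 + 0, so a_6 = 4.
so x = [3; 1, 1, 1, 6, 1, 4].
Convergents (p_i = a_i*p_{i-1} + p_{i-2}, q_i = a_i*q_{i-1} + q_{i-2} with p_{-2}=0, p_{-1}=1, q_{-2}=1, q_{-1}=0), until the denominator exceeds 11:
  i=0: a_0=3, p_0 = 3*1 + 0 = 3, q_0 = 3*0 + 1 = 1.
  i=1: a_1=1, p_1 = 1*3 + 1 = 4, q_1 = 1*1 + 0 = 1.
  i=2: a_2=1, p_2 = 1*4 + 3 = 7, q_2 = 1*1 + 1 = 2.
  i=3: a_3=1, p_3 = 1*7 + 4 = 11, q_3 = 1*2 + 1 = 3.
  i=4: a_4=6, p_4 = 6*11 + 7 = 73, q_4 = 6*3 + 2 = 20.
q_4 = 20 > 11, so the last convergent with denominator <= 11 is p_3/q_3 = 11/3.
The closest fraction with denominator <= 11 is either p_3/q_3 or the intermediate fraction (k*p_3 + p_2)/(k*q_3 + q_2) with the largest k >= 1 whose denominator stays <= 11; these approach x as k grows, and every other convergent or intermediate fraction in range is farther away.
Largest k: floor((11 - q_2)/q_3) = floor((11 - 2)/3) = 3.
That gives (3*11 + 7)/(3*3 + 2) = 40/11.
Compare the errors: |x - 11/3| = |409*3 - 11*112|/(112*3) = 5/336, and |x - 40/11| = |409*11 - 40*112|/(112*11) = 19/1232.
Cross-multiplying, 5*1232 = 6160 < 6384 = 19*336, so 5/336 is smaller: the convergent 11/3 is closer to x than 40/11.

11/3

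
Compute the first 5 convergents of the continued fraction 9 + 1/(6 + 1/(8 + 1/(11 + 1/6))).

9/1, 55/6, 449/49, 4994/545, 30413/3319

Using the convergent recurrence p_i = a_i*p_{i-1} + p_{i-2}, q_i = a_i*q_{i-1} + q_{i-2} with p_{-2}=0, p_{-1}=1, q_{-2}=1, q_{-1}=0:
  i=0: a_0=9, p_0 = 9*1 + 0 = 9, q_0 = 9*0 + 1 = 1.
  i=1: a_1=6, p_1 = 6*9 + 1 = 55, q_1 = 6*1 + 0 = 6.
  i=2: a_2=8, p_2 = 8*55 + 9 = 449, q_2 = 8*6 + 1 = 49.
  i=3: a_3=11, p_3 = 11*449 + 55 = 4994, q_3 = 11*49 + 6 = 545.
  i=4: a_4=6, p_4 = 6*4994 + 449 = 30413, q_4 = 6*545 + 49 = 3319.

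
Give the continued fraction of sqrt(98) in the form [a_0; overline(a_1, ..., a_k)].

[9; overline(1, 8, 1, 18)]

Write x_i = (sqrt(98) + m_i)/d_i with (m_0, d_0) = (0, 1). a_0 = floor(sqrt(98)) = 9, since 9^2 = 81 <= 98 < 100 = 10^2.
Iterate m_{i+1} = d_i*a_i - m_i, d_{i+1} = (98 - m_{i+1}^2)/d_i, a_{i+1} = floor((a_0 + m_{i+1})/d_{i+1}):
  m_1 = 1*9 - 0 = 9, d_1 = (98 - 9^2)/1 = 17/1 = 17, a_1 = floor((9 + 9)/17) = 1.
  m_2 = 17*1 - 9 = 8, d_2 = (98 - 8^2)/17 = 34/17 = 2, a_2 = floor((9 + 8)/2) = 8.
  m_3 = 2*8 - 8 = 8, d_3 = (98 - 8^2)/2 = 34/2 = 17, a_3 = floor((9 + 8)/17) = 1.
  m_4 = 17*1 - 8 = 9, d_4 = (98 - 9^2)/17 = 17/17 = 1, a_4 = floor((9 + 9)/1) = 18.
  m_5 = 1*18 - 9 = 9, d_5 = (98 - 9^2)/1 = 17/1 = 17: (m_5, d_5) = (m_1, d_1) = (9, 17), so from here the quotients repeat a_1, ..., a_4; the period length is 4.
Hence the expansion of sqrt(98) is a_0 = 9 followed by the repeating block 1, 8, 1, 18 (period 4).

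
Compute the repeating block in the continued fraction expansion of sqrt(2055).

[45; (3, 90)]

Write x_i = (sqrt(2055) + m_i)/d_i with (m_0, d_0) = (0, 1). a_0 = floor(sqrt(2055)) = 45, since 45^2 = 2025 <= 2055 < 2116 = 46^2.
Iterate m_{i+1} = d_i*a_i - m_i, d_{i+1} = (2055 - m_{i+1}^2)/d_i, a_{i+1} = floor((a_0 + m_{i+1})/d_{i+1}):
  m_1 = 1*45 - 0 = 45, d_1 = (2055 - 45^2)/1 = 30/1 = 30, a_1 = floor((45 + 45)/30) = 3.
  m_2 = 30*3 - 45 = 45, d_2 = (2055 - 45^2)/30 = 30/30 = 1, a_2 = floor((45 + 45)/1) = 90.
  m_3 = 1*90 - 45 = 45, d_3 = (2055 - 45^2)/1 = 30/1 = 30: (m_3, d_3) = (m_1, d_1) = (45, 30), so from here the quotients repeat a_1, a_2; the period length is 2.
Hence the expansion of sqrt(2055) is a_0 = 45 followed by the repeating block 3, 90 (period 2).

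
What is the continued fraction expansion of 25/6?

[4; 6]

Run the Euclidean algorithm on 25 and 6; the successive quotients are the partial quotients a_0, a_1, ... (each step inverts the fractional part left over by the previous one):
  25 = 4*6 + 1, so a_0 = 4.
  6 = 6*1 + 0, so a_1 = 6.
The remainder reaches 0 after 2 divisions, so the expansion has 2 partial quotients, read off in order.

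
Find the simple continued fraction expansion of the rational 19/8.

[2; 2, 1, 2]

Run the Euclidean algorithm on 19 and 8; the successive quotients are the partial quotients a_0, a_1, ... (each step inverts the fractional part left over by the previous one):
  19 = 2*8 + 3, so a_0 = 2.
  8 = 2*3 + 2, so a_1 = 2.
  3 = 1*2 + 1, so a_2 = 1.
  2 = 2*1 + 0, so a_3 = 2.
The remainder reaches 0 after 4 divisions, so the expansion has 4 partial quotients, read off in order.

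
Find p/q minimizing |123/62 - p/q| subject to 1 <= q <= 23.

Expand x = 123/62 as a continued fraction with the Euclidean algorithm:
  123 = 1*62 + 61, so a_0 = 1.
  62 = 1*61 + 1, so a_1 = 1.
  61 = 61*1 + 0, so a_2 = 61.
so x = [1; 1, 61].
Convergents (p_i = a_i*p_{i-1} + p_{i-2}, q_i = a_i*q_{i-1} + q_{i-2} with p_{-2}=0, p_{-1}=1, q_{-2}=1, q_{-1}=0), until the denominator exceeds 23:
  i=0: a_0=1, p_0 = 1*1 + 0 = 1, q_0 = 1*0 + 1 = 1.
  i=1: a_1=1, p_1 = 1*1 + 1 = 2, q_1 = 1*1 + 0 = 1.
  i=2: a_2=61, p_2 = 61*2 + 1 = 123, q_2 = 61*1 + 1 = 62.
q_2 = 62 > 23, so the last convergent with denominator <= 23 is p_1/q_1 = 2/1.
The closest fraction with denominator <= 23 is either p_1/q_1 or the intermediate fraction (k*p_1 + p_0)/(k*q_1 + q_0) with the largest k >= 1 whose denominator stays <= 23; these approach x as k grows, and every other convergent or intermediate fraction in range is farther away.
Largest k: floor((23 - q_0)/q_1) = floor((23 - 1)/1) = 22.
That gives (22*2 + 1)/(22*1 + 1) = 45/23.
Compare the errors: |x - 2/1| = |123*1 - 2*62|/(62*1) = 1/62, and |x - 45/23| = |123*23 - 45*62|/(62*23) = 39/1426.
Cross-multiplying, 1*1426 = 1426 < 2418 = 39*62, so 1/62 is smaller: the convergent 2/1 is closer to x than 45/23.

2/1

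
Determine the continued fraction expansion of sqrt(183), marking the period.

[13; (1, 1, 8, 1, 1, 26)]

Write x_i = (sqrt(183) + m_i)/d_i with (m_0, d_0) = (0, 1). a_0 = floor(sqrt(183)) = 13, since 13^2 = 169 <= 183 < 196 = 14^2.
Iterate m_{i+1} = d_i*a_i - m_i, d_{i+1} = (183 - m_{i+1}^2)/d_i, a_{i+1} = floor((a_0 + m_{i+1})/d_{i+1}):
  m_1 = 1*13 - 0 = 13, d_1 = (183 - 13^2)/1 = 14/1 = 14, a_1 = floor((13 + 13)/14) = 1.
  m_2 = 14*1 - 13 = 1, d_2 = (183 - 1^2)/14 = 182/14 = 13, a_2 = floor((13 + 1)/13) = 1.
  m_3 = 13*1 - 1 = 12, d_3 = (183 - 12^2)/13 = 39/13 = 3, a_3 = floor((13 + 12)/3) = 8.
  m_4 = 3*8 - 12 = 12, d_4 = (183 - 12^2)/3 = 39/3 = 13, a_4 = floor((13 + 12)/13) = 1.
  m_5 = 13*1 - 12 = 1, d_5 = (183 - 1^2)/13 = 182/13 = 14, a_5 = floor((13 + 1)/14) = 1.
  m_6 = 14*1 - 1 = 13, d_6 = (183 - 13^2)/14 = 14/14 = 1, a_6 = floor((13 + 13)/1) = 26.
  m_7 = 1*26 - 13 = 13, d_7 = (183 - 13^2)/1 = 14/1 = 14: (m_7, d_7) = (m_1, d_1) = (13, 14), so from here the quotients repeat a_1, ..., a_6; the period length is 6.
Hence the expansion of sqrt(183) is a_0 = 13 followed by the repeating block 1, 1, 8, 1, 1, 26 (period 6).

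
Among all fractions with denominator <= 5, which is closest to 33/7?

19/4

Expand x = 33/7 as a continued fraction with the Euclidean algorithm:
  33 = 4*7 + 5, so a_0 = 4.
  7 = 1*5 + 2, so a_1 = 1.
  5 = 2*2 + 1, so a_2 = 2.
  2 = 2*1 + 0, so a_3 = 2.
so x = [4; 1, 2, 2].
Convergents (p_i = a_i*p_{i-1} + p_{i-2}, q_i = a_i*q_{i-1} + q_{i-2} with p_{-2}=0, p_{-1}=1, q_{-2}=1, q_{-1}=0), until the denominator exceeds 5:
  i=0: a_0=4, p_0 = 4*1 + 0 = 4, q_0 = 4*0 + 1 = 1.
  i=1: a_1=1, p_1 = 1*4 + 1 = 5, q_1 = 1*1 + 0 = 1.
  i=2: a_2=2, p_2 = 2*5 + 4 = 14, q_2 = 2*1 + 1 = 3.
  i=3: a_3=2, p_3 = 2*14 + 5 = 33, q_3 = 2*3 + 1 = 7.
q_3 = 7 > 5, so the last convergent with denominator <= 5 is p_2/q_2 = 14/3.
The closest fraction with denominator <= 5 is either p_2/q_2 or the intermediate fraction (k*p_2 + p_1)/(k*q_2 + q_1) with the largest k >= 1 whose denominator stays <= 5; these approach x as k grows, and every other convergent or intermediate fraction in range is farther away.
Largest k: floor((5 - q_1)/q_2) = floor((5 - 1)/3) = 1.
That gives (1*14 + 5)/(1*3 + 1) = 19/4.
Compare the errors: |x - 14/3| = |33*3 - 14*7|/(7*3) = 1/21, and |x - 19/4| = |33*4 - 19*7|/(7*4) = 1/28.
Cross-multiplying, 1*21 = 21 < 28 = 1*28, so 1/28 is smaller: the intermediate fraction 19/4 is closer to x than 14/3.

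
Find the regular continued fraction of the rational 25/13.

[1; 1, 12]

Run the Euclidean algorithm on 25 and 13; the successive quotients are the partial quotients a_0, a_1, ... (each step inverts the fractional part left over by the previous one):
  25 = 1*13 + 12, so a_0 = 1.
  13 = 1*12 + 1, so a_1 = 1.
  12 = 12*1 + 0, so a_2 = 12.
The remainder reaches 0 after 3 divisions, so the expansion has 3 partial quotients, read off in order.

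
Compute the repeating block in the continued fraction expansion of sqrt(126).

[11; (4, 2, 4, 22)]

Write x_i = (sqrt(126) + m_i)/d_i with (m_0, d_0) = (0, 1). a_0 = floor(sqrt(126)) = 11, since 11^2 = 121 <= 126 < 144 = 12^2.
Iterate m_{i+1} = d_i*a_i - m_i, d_{i+1} = (126 - m_{i+1}^2)/d_i, a_{i+1} = floor((a_0 + m_{i+1})/d_{i+1}):
  m_1 = 1*11 - 0 = 11, d_1 = (126 - 11^2)/1 = 5/1 = 5, a_1 = floor((11 + 11)/5) = 4.
  m_2 = 5*4 - 11 = 9, d_2 = (126 - 9^2)/5 = 45/5 = 9, a_2 = floor((11 + 9)/9) = 2.
  m_3 = 9*2 - 9 = 9, d_3 = (126 - 9^2)/9 = 45/9 = 5, a_3 = floor((11 + 9)/5) = 4.
  m_4 = 5*4 - 9 = 11, d_4 = (126 - 11^2)/5 = 5/5 = 1, a_4 = floor((11 + 11)/1) = 22.
  m_5 = 1*22 - 11 = 11, d_5 = (126 - 11^2)/1 = 5/1 = 5: (m_5, d_5) = (m_1, d_1) = (11, 5), so from here the quotients repeat a_1, ..., a_4; the period length is 4.
Hence the expansion of sqrt(126) is a_0 = 11 followed by the repeating block 4, 2, 4, 22 (period 4).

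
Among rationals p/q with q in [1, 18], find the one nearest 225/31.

Expand x = 225/31 as a continued fraction with the Euclidean algorithm:
  225 = 7*31 + 8, so a_0 = 7.
  31 = 3*8 + 7, so a_1 = 3.
  8 = 1*7 + 1, so a_2 = 1.
  7 = 7*1 + 0, so a_3 = 7.
so x = [7; 3, 1, 7].
Convergents (p_i = a_i*p_{i-1} + p_{i-2}, q_i = a_i*q_{i-1} + q_{i-2} with p_{-2}=0, p_{-1}=1, q_{-2}=1, q_{-1}=0), until the denominator exceeds 18:
  i=0: a_0=7, p_0 = 7*1 + 0 = 7, q_0 = 7*0 + 1 = 1.
  i=1: a_1=3, p_1 = 3*7 + 1 = 22, q_1 = 3*1 + 0 = 3.
  i=2: a_2=1, p_2 = 1*22 + 7 = 29, q_2 = 1*3 + 1 = 4.
  i=3: a_3=7, p_3 = 7*29 + 22 = 225, q_3 = 7*4 + 3 = 31.
q_3 = 31 > 18, so the last convergent with denominator <= 18 is p_2/q_2 = 29/4.
The closest fraction with denominator <= 18 is either p_2/q_2 or the intermediate fraction (k*p_2 + p_1)/(k*q_2 + q_1) with the largest k >= 1 whose denominator stays <= 18; these approach x as k grows, and every other convergent or intermediate fraction in range is farther away.
Largest k: floor((18 - q_1)/q_2) = floor((18 - 3)/4) = 3.
That gives (3*29 + 22)/(3*4 + 3) = 109/15.
Compare the errors: |x - 29/4| = |225*4 - 29*31|/(31*4) = 1/124, and |x - 109/15| = |225*15 - 109*31|/(31*15) = 4/465.
Cross-multiplying, 1*465 = 465 < 496 = 4*124, so 1/124 is smaller: the convergent 29/4 is closer to x than 109/15.

29/4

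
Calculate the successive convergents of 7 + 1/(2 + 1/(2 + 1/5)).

Using the convergent recurrence p_i = a_i*p_{i-1} + p_{i-2}, q_i = a_i*q_{i-1} + q_{i-2} with p_{-2}=0, p_{-1}=1, q_{-2}=1, q_{-1}=0:
  i=0: a_0=7, p_0 = 7*1 + 0 = 7, q_0 = 7*0 + 1 = 1.
  i=1: a_1=2, p_1 = 2*7 + 1 = 15, q_1 = 2*1 + 0 = 2.
  i=2: a_2=2, p_2 = 2*15 + 7 = 37, q_2 = 2*2 + 1 = 5.
  i=3: a_3=5, p_3 = 5*37 + 15 = 200, q_3 = 5*5 + 2 = 27.

7/1, 15/2, 37/5, 200/27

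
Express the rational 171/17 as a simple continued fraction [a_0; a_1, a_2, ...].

Run the Euclidean algorithm on 171 and 17; the successive quotients are the partial quotients a_0, a_1, ... (each step inverts the fractional part left over by the previous one):
  171 = 10*17 + 1, so a_0 = 10.
  17 = 17*1 + 0, so a_1 = 17.
The remainder reaches 0 after 2 divisions, so the expansion has 2 partial quotients, read off in order.

[10; 17]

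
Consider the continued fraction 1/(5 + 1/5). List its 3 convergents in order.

0/1, 1/5, 5/26

Using the convergent recurrence p_i = a_i*p_{i-1} + p_{i-2}, q_i = a_i*q_{i-1} + q_{i-2} with p_{-2}=0, p_{-1}=1, q_{-2}=1, q_{-1}=0:
  i=0: a_0=0, p_0 = 0*1 + 0 = 0, q_0 = 0*0 + 1 = 1.
  i=1: a_1=5, p_1 = 5*0 + 1 = 1, q_1 = 5*1 + 0 = 5.
  i=2: a_2=5, p_2 = 5*1 + 0 = 5, q_2 = 5*5 + 1 = 26.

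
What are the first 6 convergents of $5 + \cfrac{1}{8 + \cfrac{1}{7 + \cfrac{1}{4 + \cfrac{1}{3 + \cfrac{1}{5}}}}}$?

5/1, 41/8, 292/57, 1209/236, 3919/765, 20804/4061

Using the convergent recurrence p_i = a_i*p_{i-1} + p_{i-2}, q_i = a_i*q_{i-1} + q_{i-2} with p_{-2}=0, p_{-1}=1, q_{-2}=1, q_{-1}=0:
  i=0: a_0=5, p_0 = 5*1 + 0 = 5, q_0 = 5*0 + 1 = 1.
  i=1: a_1=8, p_1 = 8*5 + 1 = 41, q_1 = 8*1 + 0 = 8.
  i=2: a_2=7, p_2 = 7*41 + 5 = 292, q_2 = 7*8 + 1 = 57.
  i=3: a_3=4, p_3 = 4*292 + 41 = 1209, q_3 = 4*57 + 8 = 236.
  i=4: a_4=3, p_4 = 3*1209 + 292 = 3919, q_4 = 3*236 + 57 = 765.
  i=5: a_5=5, p_5 = 5*3919 + 1209 = 20804, q_5 = 5*765 + 236 = 4061.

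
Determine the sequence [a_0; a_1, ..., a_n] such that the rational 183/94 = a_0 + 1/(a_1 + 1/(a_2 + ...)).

Run the Euclidean algorithm on 183 and 94; the successive quotients are the partial quotients a_0, a_1, ... (each step inverts the fractional part left over by the previous one):
  183 = 1*94 + 89, so a_0 = 1.
  94 = 1*89 + 5, so a_1 = 1.
  89 = 17*5 + 4, so a_2 = 17.
  5 = 1*4 + 1, so a_3 = 1.
  4 = 4*1 + 0, so a_4 = 4.
The remainder reaches 0 after 5 divisions, so the expansion has 5 partial quotients, read off in order.

[1; 1, 17, 1, 4]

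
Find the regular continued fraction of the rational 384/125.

[3; 13, 1, 8]

Run the Euclidean algorithm on 384 and 125; the successive quotients are the partial quotients a_0, a_1, ... (each step inverts the fractional part left over by the previous one):
  384 = 3*125 + 9, so a_0 = 3.
  125 = 13*9 + 8, so a_1 = 13.
  9 = 1*8 + 1, so a_2 = 1.
  8 = 8*1 + 0, so a_3 = 8.
The remainder reaches 0 after 4 divisions, so the expansion has 4 partial quotients, read off in order.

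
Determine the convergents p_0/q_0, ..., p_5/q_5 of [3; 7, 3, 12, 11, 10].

3/1, 22/7, 69/22, 850/271, 9419/3003, 95040/30301

Using the convergent recurrence p_i = a_i*p_{i-1} + p_{i-2}, q_i = a_i*q_{i-1} + q_{i-2} with p_{-2}=0, p_{-1}=1, q_{-2}=1, q_{-1}=0:
  i=0: a_0=3, p_0 = 3*1 + 0 = 3, q_0 = 3*0 + 1 = 1.
  i=1: a_1=7, p_1 = 7*3 + 1 = 22, q_1 = 7*1 + 0 = 7.
  i=2: a_2=3, p_2 = 3*22 + 3 = 69, q_2 = 3*7 + 1 = 22.
  i=3: a_3=12, p_3 = 12*69 + 22 = 850, q_3 = 12*22 + 7 = 271.
  i=4: a_4=11, p_4 = 11*850 + 69 = 9419, q_4 = 11*271 + 22 = 3003.
  i=5: a_5=10, p_5 = 10*9419 + 850 = 95040, q_5 = 10*3003 + 271 = 30301.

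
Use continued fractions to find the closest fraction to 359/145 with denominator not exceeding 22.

Expand x = 359/145 as a continued fraction with the Euclidean algorithm:
  359 = 2*145 + 69, so a_0 = 2.
  145 = 2*69 + 7, so a_1 = 2.
  69 = 9*7 + 6, so a_2 = 9.
  7 = 1*6 + 1, so a_3 = 1.
  6 = 6*1 + 0, so a_4 = 6.
so x = [2; 2, 9, 1, 6].
Convergents (p_i = a_i*p_{i-1} + p_{i-2}, q_i = a_i*q_{i-1} + q_{i-2} with p_{-2}=0, p_{-1}=1, q_{-2}=1, q_{-1}=0), until the denominator exceeds 22:
  i=0: a_0=2, p_0 = 2*1 + 0 = 2, q_0 = 2*0 + 1 = 1.
  i=1: a_1=2, p_1 = 2*2 + 1 = 5, q_1 = 2*1 + 0 = 2.
  i=2: a_2=9, p_2 = 9*5 + 2 = 47, q_2 = 9*2 + 1 = 19.
  i=3: a_3=1, p_3 = 1*47 + 5 = 52, q_3 = 1*19 + 2 = 21.
  i=4: a_4=6, p_4 = 6*52 + 47 = 359, q_4 = 6*21 + 19 = 145.
q_4 = 145 > 22, so the last convergent with denominator <= 22 is p_3/q_3 = 52/21.
The closest fraction with denominator <= 22 is either p_3/q_3 or the intermediate fraction (k*p_3 + p_2)/(k*q_3 + q_2) with the largest k >= 1 whose denominator stays <= 22; these approach x as k grows, and every other convergent or intermediate fraction in range is farther away.
Largest k: floor((22 - q_2)/q_3) = floor((22 - 19)/21) = 0.
Since k = 0, no intermediate fraction beyond p_3/q_3 has denominator <= 22, so the convergent 52/21 is the closest (its error is |359*21 - 52*145|/(145*21) = 1/3045).

52/21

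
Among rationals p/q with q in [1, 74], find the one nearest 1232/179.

Expand x = 1232/179 as a continued fraction with the Euclidean algorithm:
  1232 = 6*179 + 158, so a_0 = 6.
  179 = 1*158 + 21, so a_1 = 1.
  158 = 7*21 + 11, so a_2 = 7.
  21 = 1*11 + 10, so a_3 = 1.
  11 = 1*10 + 1, so a_4 = 1.
  10 = 10*1 + 0, so a_5 = 10.
so x = [6; 1, 7, 1, 1, 10].
Convergents (p_i = a_i*p_{i-1} + p_{i-2}, q_i = a_i*q_{i-1} + q_{i-2} with p_{-2}=0, p_{-1}=1, q_{-2}=1, q_{-1}=0), until the denominator exceeds 74:
  i=0: a_0=6, p_0 = 6*1 + 0 = 6, q_0 = 6*0 + 1 = 1.
  i=1: a_1=1, p_1 = 1*6 + 1 = 7, q_1 = 1*1 + 0 = 1.
  i=2: a_2=7, p_2 = 7*7 + 6 = 55, q_2 = 7*1 + 1 = 8.
  i=3: a_3=1, p_3 = 1*55 + 7 = 62, q_3 = 1*8 + 1 = 9.
  i=4: a_4=1, p_4 = 1*62 + 55 = 117, q_4 = 1*9 + 8 = 17.
  i=5: a_5=10, p_5 = 10*117 + 62 = 1232, q_5 = 10*17 + 9 = 179.
q_5 = 179 > 74, so the last convergent with denominator <= 74 is p_4/q_4 = 117/17.
The closest fraction with denominator <= 74 is either p_4/q_4 or the intermediate fraction (k*p_4 + p_3)/(k*q_4 + q_3) with the largest k >= 1 whose denominator stays <= 74; these approach x as k grows, and every other convergent or intermediate fraction in range is farther away.
Largest k: floor((74 - q_3)/q_4) = floor((74 - 9)/17) = 3.
That gives (3*117 + 62)/(3*17 + 9) = 413/60.
Compare the errors: |x - 117/17| = |1232*17 - 117*179|/(179*17) = 1/3043, and |x - 413/60| = |1232*60 - 413*179|/(179*60) = 7/10740.
Cross-multiplying, 1*10740 = 10740 < 21301 = 7*3043, so 1/3043 is smaller: the convergent 117/17 is closer to x than 413/60.

117/17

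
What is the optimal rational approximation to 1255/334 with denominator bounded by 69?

Expand x = 1255/334 as a continued fraction with the Euclidean algorithm:
  1255 = 3*334 + 253, so a_0 = 3.
  334 = 1*253 + 81, so a_1 = 1.
  253 = 3*81 + 10, so a_2 = 3.
  81 = 8*10 + 1, so a_3 = 8.
  10 = 10*1 + 0, so a_4 = 10.
so x = [3; 1, 3, 8, 10].
Convergents (p_i = a_i*p_{i-1} + p_{i-2}, q_i = a_i*q_{i-1} + q_{i-2} with p_{-2}=0, p_{-1}=1, q_{-2}=1, q_{-1}=0), until the denominator exceeds 69:
  i=0: a_0=3, p_0 = 3*1 + 0 = 3, q_0 = 3*0 + 1 = 1.
  i=1: a_1=1, p_1 = 1*3 + 1 = 4, q_1 = 1*1 + 0 = 1.
  i=2: a_2=3, p_2 = 3*4 + 3 = 15, q_2 = 3*1 + 1 = 4.
  i=3: a_3=8, p_3 = 8*15 + 4 = 124, q_3 = 8*4 + 1 = 33.
  i=4: a_4=10, p_4 = 10*124 + 15 = 1255, q_4 = 10*33 + 4 = 334.
q_4 = 334 > 69, so the last convergent with denominator <= 69 is p_3/q_3 = 124/33.
The closest fraction with denominator <= 69 is either p_3/q_3 or the intermediate fraction (k*p_3 + p_2)/(k*q_3 + q_2) with the largest k >= 1 whose denominator stays <= 69; these approach x as k grows, and every other convergent or intermediate fraction in range is farther away.
Largest k: floor((69 - q_2)/q_3) = floor((69 - 4)/33) = 1.
That gives (1*124 + 15)/(1*33 + 4) = 139/37.
Compare the errors: |x - 124/33| = |1255*33 - 124*334|/(334*33) = 1/11022, and |x - 139/37| = |1255*37 - 139*334|/(334*37) = 9/12358.
Cross-multiplying, 1*12358 = 12358 < 99198 = 9*11022, so 1/11022 is smaller: the convergent 124/33 is closer to x than 139/37.

124/33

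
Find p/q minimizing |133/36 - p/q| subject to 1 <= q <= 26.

85/23

Expand x = 133/36 as a continued fraction with the Euclidean algorithm:
  133 = 3*36 + 25, so a_0 = 3.
  36 = 1*25 + 11, so a_1 = 1.
  25 = 2*11 + 3, so a_2 = 2.
  11 = 3*3 + 2, so a_3 = 3.
  3 = 1*2 + 1, so a_4 = 1.
  2 = 2*1 + 0, so a_5 = 2.
so x = [3; 1, 2, 3, 1, 2].
Convergents (p_i = a_i*p_{i-1} + p_{i-2}, q_i = a_i*q_{i-1} + q_{i-2} with p_{-2}=0, p_{-1}=1, q_{-2}=1, q_{-1}=0), until the denominator exceeds 26:
  i=0: a_0=3, p_0 = 3*1 + 0 = 3, q_0 = 3*0 + 1 = 1.
  i=1: a_1=1, p_1 = 1*3 + 1 = 4, q_1 = 1*1 + 0 = 1.
  i=2: a_2=2, p_2 = 2*4 + 3 = 11, q_2 = 2*1 + 1 = 3.
  i=3: a_3=3, p_3 = 3*11 + 4 = 37, q_3 = 3*3 + 1 = 10.
  i=4: a_4=1, p_4 = 1*37 + 11 = 48, q_4 = 1*10 + 3 = 13.
  i=5: a_5=2, p_5 = 2*48 + 37 = 133, q_5 = 2*13 + 10 = 36.
q_5 = 36 > 26, so the last convergent with denominator <= 26 is p_4/q_4 = 48/13.
The closest fraction with denominator <= 26 is either p_4/q_4 or the intermediate fraction (k*p_4 + p_3)/(k*q_4 + q_3) with the largest k >= 1 whose denominator stays <= 26; these approach x as k grows, and every other convergent or intermediate fraction in range is farther away.
Largest k: floor((26 - q_3)/q_4) = floor((26 - 10)/13) = 1.
That gives (1*48 + 37)/(1*13 + 10) = 85/23.
Compare the errors: |x - 48/13| = |133*13 - 48*36|/(36*13) = 1/468, and |x - 85/23| = |133*23 - 85*36|/(36*23) = 1/828.
Cross-multiplying, 1*468 = 468 < 828 = 1*828, so 1/828 is smaller: the intermediate fraction 85/23 is closer to x than 48/13.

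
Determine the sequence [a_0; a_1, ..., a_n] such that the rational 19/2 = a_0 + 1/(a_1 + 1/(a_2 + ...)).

[9; 2]

Run the Euclidean algorithm on 19 and 2; the successive quotients are the partial quotients a_0, a_1, ... (each step inverts the fractional part left over by the previous one):
  19 = 9*2 + 1, so a_0 = 9.
  2 = 2*1 + 0, so a_1 = 2.
The remainder reaches 0 after 2 divisions, so the expansion has 2 partial quotients, read off in order.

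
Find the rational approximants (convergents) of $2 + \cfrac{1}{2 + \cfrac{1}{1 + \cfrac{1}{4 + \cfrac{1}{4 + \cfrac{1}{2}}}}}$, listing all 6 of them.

Using the convergent recurrence p_i = a_i*p_{i-1} + p_{i-2}, q_i = a_i*q_{i-1} + q_{i-2} with p_{-2}=0, p_{-1}=1, q_{-2}=1, q_{-1}=0:
  i=0: a_0=2, p_0 = 2*1 + 0 = 2, q_0 = 2*0 + 1 = 1.
  i=1: a_1=2, p_1 = 2*2 + 1 = 5, q_1 = 2*1 + 0 = 2.
  i=2: a_2=1, p_2 = 1*5 + 2 = 7, q_2 = 1*2 + 1 = 3.
  i=3: a_3=4, p_3 = 4*7 + 5 = 33, q_3 = 4*3 + 2 = 14.
  i=4: a_4=4, p_4 = 4*33 + 7 = 139, q_4 = 4*14 + 3 = 59.
  i=5: a_5=2, p_5 = 2*139 + 33 = 311, q_5 = 2*59 + 14 = 132.

2/1, 5/2, 7/3, 33/14, 139/59, 311/132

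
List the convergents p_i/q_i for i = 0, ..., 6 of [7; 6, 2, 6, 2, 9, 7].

Using the convergent recurrence p_i = a_i*p_{i-1} + p_{i-2}, q_i = a_i*q_{i-1} + q_{i-2} with p_{-2}=0, p_{-1}=1, q_{-2}=1, q_{-1}=0:
  i=0: a_0=7, p_0 = 7*1 + 0 = 7, q_0 = 7*0 + 1 = 1.
  i=1: a_1=6, p_1 = 6*7 + 1 = 43, q_1 = 6*1 + 0 = 6.
  i=2: a_2=2, p_2 = 2*43 + 7 = 93, q_2 = 2*6 + 1 = 13.
  i=3: a_3=6, p_3 = 6*93 + 43 = 601, q_3 = 6*13 + 6 = 84.
  i=4: a_4=2, p_4 = 2*601 + 93 = 1295, q_4 = 2*84 + 13 = 181.
  i=5: a_5=9, p_5 = 9*1295 + 601 = 12256, q_5 = 9*181 + 84 = 1713.
  i=6: a_6=7, p_6 = 7*12256 + 1295 = 87087, q_6 = 7*1713 + 181 = 12172.

7/1, 43/6, 93/13, 601/84, 1295/181, 12256/1713, 87087/12172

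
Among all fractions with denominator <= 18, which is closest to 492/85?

Expand x = 492/85 as a continued fraction with the Euclidean algorithm:
  492 = 5*85 + 67, so a_0 = 5.
  85 = 1*67 + 18, so a_1 = 1.
  67 = 3*18 + 13, so a_2 = 3.
  18 = 1*13 + 5, so a_3 = 1.
  13 = 2*5 + 3, so a_4 = 2.
  5 = 1*3 + 2, so a_5 = 1.
  3 = 1*2 + 1, so a_6 = 1.
  2 = 2*1 + 0, so a_7 = 2.
so x = [5; 1, 3, 1, 2, 1, 1, 2].
Convergents (p_i = a_i*p_{i-1} + p_{i-2}, q_i = a_i*q_{i-1} + q_{i-2} with p_{-2}=0, p_{-1}=1, q_{-2}=1, q_{-1}=0), until the denominator exceeds 18:
  i=0: a_0=5, p_0 = 5*1 + 0 = 5, q_0 = 5*0 + 1 = 1.
  i=1: a_1=1, p_1 = 1*5 + 1 = 6, q_1 = 1*1 + 0 = 1.
  i=2: a_2=3, p_2 = 3*6 + 5 = 23, q_2 = 3*1 + 1 = 4.
  i=3: a_3=1, p_3 = 1*23 + 6 = 29, q_3 = 1*4 + 1 = 5.
  i=4: a_4=2, p_4 = 2*29 + 23 = 81, q_4 = 2*5 + 4 = 14.
  i=5: a_5=1, p_5 = 1*81 + 29 = 110, q_5 = 1*14 + 5 = 19.
q_5 = 19 > 18, so the last convergent with denominator <= 18 is p_4/q_4 = 81/14.
The closest fraction with denominator <= 18 is either p_4/q_4 or the intermediate fraction (k*p_4 + p_3)/(k*q_4 + q_3) with the largest k >= 1 whose denominator stays <= 18; these approach x as k grows, and every other convergent or intermediate fraction in range is farther away.
Largest k: floor((18 - q_3)/q_4) = floor((18 - 5)/14) = 0.
Since k = 0, no intermediate fraction beyond p_4/q_4 has denominator <= 18, so the convergent 81/14 is the closest (its error is |492*14 - 81*85|/(85*14) = 3/1190).

81/14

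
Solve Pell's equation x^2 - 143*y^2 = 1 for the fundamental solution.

(x, y) = (12, 1)

First expand sqrt(143) as a continued fraction. With x_i = (sqrt(143) + m_i)/d_i and (m_0, d_0) = (0, 1): a_0 = floor(sqrt(143)) = 11, since 11^2 = 121 <= 143 < 144 = 12^2.
Iterate m_{i+1} = d_i*a_i - m_i, d_{i+1} = (143 - m_{i+1}^2)/d_i, a_{i+1} = floor((a_0 + m_{i+1})/d_{i+1}):
  m_1 = 1*11 - 0 = 11, d_1 = (143 - 11^2)/1 = 22/1 = 22, a_1 = floor((11 + 11)/22) = 1.
  m_2 = 22*1 - 11 = 11, d_2 = (143 - 11^2)/22 = 22/22 = 1, a_2 = floor((11 + 11)/1) = 22.
  m_3 = 1*22 - 11 = 11, d_3 = (143 - 11^2)/1 = 22/1 = 22: (m_3, d_3) = (m_1, d_1) = (11, 22), so from here the quotients repeat a_1, a_2; the period length is 2.
So sqrt(143) = [11; (1, 22)] with period length k = 2.
k is even, so the fundamental solution of x^2 - 143y^2 = 1 is (p_{k-1}, q_{k-1}) = (p_1, q_1); compute convergents through index 1.
Convergents (p_i = a_i*p_{i-1} + p_{i-2}, q_i = a_i*q_{i-1} + q_{i-2} with p_{-2}=0, p_{-1}=1, q_{-2}=1, q_{-1}=0):
  i=0: a_0=11, p_0 = 11*1 + 0 = 11, q_0 = 11*0 + 1 = 1.
  i=1: a_1=1, p_1 = 1*11 + 1 = 12, q_1 = 1*1 + 0 = 1.
Check: 12^2 - 143*1^2 = 144 - 143 = 1, so (x, y) = (12, 1) solves the equation, and by the theorem it is the least positive solution.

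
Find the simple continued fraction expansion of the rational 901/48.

[18; 1, 3, 2, 1, 3]

Run the Euclidean algorithm on 901 and 48; the successive quotients are the partial quotients a_0, a_1, ... (each step inverts the fractional part left over by the previous one):
  901 = 18*48 + 37, so a_0 = 18.
  48 = 1*37 + 11, so a_1 = 1.
  37 = 3*11 + 4, so a_2 = 3.
  11 = 2*4 + 3, so a_3 = 2.
  4 = 1*3 + 1, so a_4 = 1.
  3 = 3*1 + 0, so a_5 = 3.
The remainder reaches 0 after 6 divisions, so the expansion has 6 partial quotients, read off in order.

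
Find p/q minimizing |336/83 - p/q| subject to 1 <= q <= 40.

85/21

Expand x = 336/83 as a continued fraction with the Euclidean algorithm:
  336 = 4*83 + 4, so a_0 = 4.
  83 = 20*4 + 3, so a_1 = 20.
  4 = 1*3 + 1, so a_2 = 1.
  3 = 3*1 + 0, so a_3 = 3.
so x = [4; 20, 1, 3].
Convergents (p_i = a_i*p_{i-1} + p_{i-2}, q_i = a_i*q_{i-1} + q_{i-2} with p_{-2}=0, p_{-1}=1, q_{-2}=1, q_{-1}=0), until the denominator exceeds 40:
  i=0: a_0=4, p_0 = 4*1 + 0 = 4, q_0 = 4*0 + 1 = 1.
  i=1: a_1=20, p_1 = 20*4 + 1 = 81, q_1 = 20*1 + 0 = 20.
  i=2: a_2=1, p_2 = 1*81 + 4 = 85, q_2 = 1*20 + 1 = 21.
  i=3: a_3=3, p_3 = 3*85 + 81 = 336, q_3 = 3*21 + 20 = 83.
q_3 = 83 > 40, so the last convergent with denominator <= 40 is p_2/q_2 = 85/21.
The closest fraction with denominator <= 40 is either p_2/q_2 or the intermediate fraction (k*p_2 + p_1)/(k*q_2 + q_1) with the largest k >= 1 whose denominator stays <= 40; these approach x as k grows, and every other convergent or intermediate fraction in range is farther away.
Largest k: floor((40 - q_1)/q_2) = floor((40 - 20)/21) = 0.
Since k = 0, no intermediate fraction beyond p_2/q_2 has denominator <= 40, so the convergent 85/21 is the closest (its error is |336*21 - 85*83|/(83*21) = 1/1743).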